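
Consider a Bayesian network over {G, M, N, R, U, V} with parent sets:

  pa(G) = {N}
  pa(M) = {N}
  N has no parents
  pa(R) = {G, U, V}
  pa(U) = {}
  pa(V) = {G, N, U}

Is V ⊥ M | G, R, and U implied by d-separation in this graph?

No

Enumerating the 4 paths from V to M and testing each for blocking by {G, R, U}:
Path 1: V → R ← G ← N → M
  G is a chain here and G is conditioned on, so the path is blocked at G.
Path 2: V ← U → R ← G ← N → M
  U is a fork here and U is conditioned on, so the path is blocked at U.
Path 3: V ← N → M
  N is a fork and N is not conditioned on — no node blocks this path, so it is active.
Path 4: V ← G ← N → M
  G is a chain here and G is conditioned on, so the path is blocked at G.
Since the path V ← N → M is active, V and M are not d-separated given {G, R, U}.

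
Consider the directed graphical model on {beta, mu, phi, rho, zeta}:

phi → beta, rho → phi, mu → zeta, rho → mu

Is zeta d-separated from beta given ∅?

Only one path connects zeta and beta:
Path 1: zeta ← mu ← rho → phi → beta
  mu is a chain and mu is not conditioned on; rho is a fork and rho is not conditioned on; phi is a chain and phi is not conditioned on — no node blocks this path, so it is active.
Because an active path exists, zeta and beta are not d-separated.

No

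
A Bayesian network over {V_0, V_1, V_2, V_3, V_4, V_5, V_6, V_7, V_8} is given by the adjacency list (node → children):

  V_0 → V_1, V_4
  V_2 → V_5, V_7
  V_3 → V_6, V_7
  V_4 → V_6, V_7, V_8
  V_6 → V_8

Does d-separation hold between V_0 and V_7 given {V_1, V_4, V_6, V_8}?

Enumerating the 3 paths from V_0 to V_7 and testing each for blocking by {V_1, V_4, V_6, V_8}:
  1. V_0 → V_4 → V_7 — V_4:chain[blocks] ⇒ blocked
  2. V_0 → V_4 → V_6 ← V_3 → V_7 — V_4:chain[blocks]; V_6:collider[open]; V_3:fork[open] ⇒ blocked
  3. V_0 → V_4 → V_8 ← V_6 ← V_3 → V_7 — V_4:chain[blocks]; V_8:collider[open]; V_6:chain[blocks]; V_3:fork[open] ⇒ blocked
Every path is blocked, so V_0 and V_7 are d-separated given {V_1, V_4, V_6, V_8}.

Yes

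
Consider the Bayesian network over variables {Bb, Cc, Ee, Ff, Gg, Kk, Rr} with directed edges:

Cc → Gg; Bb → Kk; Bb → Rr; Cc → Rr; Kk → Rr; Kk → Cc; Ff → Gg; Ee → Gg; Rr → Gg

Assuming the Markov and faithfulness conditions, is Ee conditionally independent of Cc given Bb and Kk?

There are 4 undirected paths between Ee and Cc; checking each against the conditioning set {Bb, Kk}:
Path 1: Ee → Gg ← Rr ← Kk → Cc
  Gg is a collider here and neither Gg nor any of its descendants is conditioned on, so the collider stays closed — the path is blocked at Gg.
Path 2: Ee → Gg ← Rr ← Cc
  Gg is a collider here and neither Gg nor any of its descendants is conditioned on, so the collider stays closed — the path is blocked at Gg.
Path 3: Ee → Gg ← Rr ← Bb → Kk → Cc
  Gg is a collider here and neither Gg nor any of its descendants is conditioned on, so the collider stays closed — the path is blocked at Gg.
Path 4: Ee → Gg ← Cc
  Gg is a collider here and neither Gg nor any of its descendants is conditioned on, so the collider stays closed — the path is blocked at Gg.
Every path is blocked, so Ee and Cc are d-separated given {Bb, Kk}.

Yes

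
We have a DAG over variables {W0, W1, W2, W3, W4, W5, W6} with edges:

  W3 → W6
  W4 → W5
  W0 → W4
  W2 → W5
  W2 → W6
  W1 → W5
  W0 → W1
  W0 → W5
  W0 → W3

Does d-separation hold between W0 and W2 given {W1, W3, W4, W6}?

We examine all 4 paths between W0 and W2:
Path 1: W0 → W3 → W6 ← W2
  W3 is a chain here and W3 is conditioned on, so the path is blocked at W3.
Path 2: W0 → W1 → W5 ← W2
  W1 is a chain here and W1 is conditioned on, so the path is blocked at W1.
Path 3: W0 → W4 → W5 ← W2
  W4 is a chain here and W4 is conditioned on, so the path is blocked at W4.
Path 4: W0 → W5 ← W2
  W5 is a collider here and neither W5 nor any of its descendants is conditioned on, so the collider stays closed — the path is blocked at W5.
Since every path is blocked, d-separation holds.

Yes — W0 and W2 are d-separated given {W1, W3, W4, W6}.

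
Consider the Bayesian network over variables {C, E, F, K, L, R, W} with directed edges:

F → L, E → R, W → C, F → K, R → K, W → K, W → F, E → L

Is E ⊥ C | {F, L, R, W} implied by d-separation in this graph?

Yes

Enumerating the 4 paths from E to C and testing each for blocking by {F, L, R, W}:
  1. E → L ← F → K ← W → C — L:collider[open]; F:fork[blocks]; K:collider[blocks]; W:fork[blocks] ⇒ blocked
  2. E → L ← F ← W → C — L:collider[open]; F:chain[blocks]; W:fork[blocks] ⇒ blocked
  3. E → R → K ← F ← W → C — R:chain[blocks]; K:collider[blocks]; F:chain[blocks]; W:fork[blocks] ⇒ blocked
  4. E → R → K ← W → C — R:chain[blocks]; K:collider[blocks]; W:fork[blocks] ⇒ blocked
Every path is blocked, so E and C are d-separated given {F, L, R, W}.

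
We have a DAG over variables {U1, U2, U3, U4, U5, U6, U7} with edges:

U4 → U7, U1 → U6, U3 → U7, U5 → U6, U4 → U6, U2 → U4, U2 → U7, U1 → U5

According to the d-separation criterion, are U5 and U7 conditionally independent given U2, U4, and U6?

There are 4 undirected paths between U5 and U7; checking each against the conditioning set {U2, U4, U6}:
  1. U5 ← U1 → U6 ← U4 ← U2 → U7 — U1:fork[open]; U6:collider[open]; U4:chain[blocks]; U2:fork[blocks] ⇒ blocked
  2. U5 ← U1 → U6 ← U4 → U7 — U1:fork[open]; U6:collider[open]; U4:fork[blocks] ⇒ blocked
  3. U5 → U6 ← U4 ← U2 → U7 — U6:collider[open]; U4:chain[blocks]; U2:fork[blocks] ⇒ blocked
  4. U5 → U6 ← U4 → U7 — U6:collider[open]; U4:fork[blocks] ⇒ blocked
All paths are blocked; U5 ⊥ U7 | {U2, U4, U6} holds.

Yes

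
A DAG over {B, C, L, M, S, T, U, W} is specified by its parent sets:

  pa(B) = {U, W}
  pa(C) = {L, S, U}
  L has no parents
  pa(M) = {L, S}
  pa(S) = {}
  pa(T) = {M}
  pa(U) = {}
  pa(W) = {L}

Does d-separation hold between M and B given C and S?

No

4 paths connect M and B; each must be blocked for d-separation to hold:
Path 1: M ← S → C ← U → B
  S is a fork here and S is conditioned on, so the path is blocked at S.
Path 2: M ← S → C ← L → W → B
  S is a fork here and S is conditioned on, so the path is blocked at S.
Path 3: M ← L → C ← U → B
  L is a fork and L is not conditioned on; C is a collider and C is conditioned on, which opens it; U is a fork and U is not conditioned on — no node blocks this path, so it is active.
Path 4: M ← L → W → B
  L is a fork and L is not conditioned on; W is a chain and W is not conditioned on — no node blocks this path, so it is active.
Because an active path exists, M and B are not d-separated.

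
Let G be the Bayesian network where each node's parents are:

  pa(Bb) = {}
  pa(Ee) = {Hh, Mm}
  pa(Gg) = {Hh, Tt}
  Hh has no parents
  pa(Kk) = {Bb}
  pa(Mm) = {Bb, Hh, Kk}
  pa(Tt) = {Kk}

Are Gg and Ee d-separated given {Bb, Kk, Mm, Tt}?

We examine all 6 paths between Gg and Ee:
Path 1: Gg ← Hh → Mm → Ee
  Mm is a chain here and Mm is conditioned on, so the path is blocked at Mm.
Path 2: Gg ← Hh → Ee
  Hh is a fork and Hh is not conditioned on — no node blocks this path, so it is active.
Path 3: Gg ← Tt ← Kk ← Bb → Mm ← Hh → Ee
  Tt is a chain here and Tt is conditioned on, so the path is blocked at Tt.
Path 4: Gg ← Tt ← Kk ← Bb → Mm → Ee
  Tt is a chain here and Tt is conditioned on, so the path is blocked at Tt.
Path 5: Gg ← Tt ← Kk → Mm ← Hh → Ee
  Tt is a chain here and Tt is conditioned on, so the path is blocked at Tt.
Path 6: Gg ← Tt ← Kk → Mm → Ee
  Tt is a chain here and Tt is conditioned on, so the path is blocked at Tt.
Because an active path exists, Gg and Ee are not d-separated.

No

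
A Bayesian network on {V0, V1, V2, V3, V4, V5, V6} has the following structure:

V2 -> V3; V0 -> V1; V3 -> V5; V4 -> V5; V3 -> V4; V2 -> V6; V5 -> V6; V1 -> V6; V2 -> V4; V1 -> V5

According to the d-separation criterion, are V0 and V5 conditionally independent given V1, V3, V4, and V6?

Yes — V0 and V5 are d-separated given {V1, V3, V4, V6}.

6 paths connect V0 and V5; each must be blocked for d-separation to hold:
Path 1: V0 → V1 → V5
  V1 is a chain here and V1 is conditioned on, so the path is blocked at V1.
Path 2: V0 → V1 → V6 ← V2 → V3 → V4 → V5
  V1 is a chain here and V1 is conditioned on, so the path is blocked at V1.
Path 3: V0 → V1 → V6 ← V2 → V3 → V5
  V1 is a chain here and V1 is conditioned on, so the path is blocked at V1.
Path 4: V0 → V1 → V6 ← V2 → V4 ← V3 → V5
  V1 is a chain here and V1 is conditioned on, so the path is blocked at V1.
Path 5: V0 → V1 → V6 ← V2 → V4 → V5
  V1 is a chain here and V1 is conditioned on, so the path is blocked at V1.
Path 6: V0 → V1 → V6 ← V5
  V1 is a chain here and V1 is conditioned on, so the path is blocked at V1.
Every path is blocked, so V0 and V5 are d-separated given {V1, V3, V4, V6}.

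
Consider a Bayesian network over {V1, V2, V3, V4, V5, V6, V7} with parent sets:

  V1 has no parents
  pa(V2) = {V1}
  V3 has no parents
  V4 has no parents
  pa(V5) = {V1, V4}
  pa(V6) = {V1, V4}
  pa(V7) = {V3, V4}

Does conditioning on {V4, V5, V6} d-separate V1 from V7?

Yes

We examine all 2 paths between V1 and V7:
  1. V1 → V5 ← V4 → V7 — V5:collider[open]; V4:fork[blocks] ⇒ blocked
  2. V1 → V6 ← V4 → V7 — V6:collider[open]; V4:fork[blocks] ⇒ blocked
Every path is blocked, so V1 and V7 are d-separated given {V4, V5, V6}.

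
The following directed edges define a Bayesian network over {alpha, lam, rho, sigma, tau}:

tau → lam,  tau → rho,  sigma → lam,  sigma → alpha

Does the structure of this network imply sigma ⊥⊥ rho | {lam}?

The only undirected path from sigma to rho is:
Path 1: sigma → lam ← tau → rho
  lam is a collider and lam is conditioned on, which opens it; tau is a fork and tau is not conditioned on — no node blocks this path, so it is active.
Because an active path exists, sigma and rho are not d-separated.

No — sigma and rho are not d-separated given {lam}.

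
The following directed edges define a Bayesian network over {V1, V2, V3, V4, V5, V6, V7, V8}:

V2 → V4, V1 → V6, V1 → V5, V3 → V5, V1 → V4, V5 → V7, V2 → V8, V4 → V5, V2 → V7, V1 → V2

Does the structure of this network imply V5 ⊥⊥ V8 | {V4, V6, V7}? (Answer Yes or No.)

There are 5 undirected paths between V5 and V8; checking each against the conditioning set {V4, V6, V7}:
  1. V5 → V7 ← V2 → V8 — V7:collider[open]; V2:fork[open] ⇒ active
  2. V5 ← V1 → V2 → V8 — V1:fork[open]; V2:chain[open] ⇒ active
  3. V5 ← V1 → V4 ← V2 → V8 — V1:fork[open]; V4:collider[open]; V2:fork[open] ⇒ active
  4. V5 ← V4 ← V2 → V8 — V4:chain[blocks]; V2:fork[open] ⇒ blocked
  5. V5 ← V4 ← V1 → V2 → V8 — V4:chain[blocks]; V1:fork[open]; V2:chain[open] ⇒ blocked
At least one path is unblocked, so d-separation fails.

No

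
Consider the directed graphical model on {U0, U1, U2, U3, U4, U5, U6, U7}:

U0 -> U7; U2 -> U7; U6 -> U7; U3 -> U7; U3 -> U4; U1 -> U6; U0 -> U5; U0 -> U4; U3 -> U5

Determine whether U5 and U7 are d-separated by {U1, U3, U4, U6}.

No

Enumerating the 4 paths from U5 to U7 and testing each for blocking by {U1, U3, U4, U6}:
Path 1: U5 ← U0 → U4 ← U3 → U7
  U3 is a fork here and U3 is conditioned on, so the path is blocked at U3.
Path 2: U5 ← U0 → U7
  U0 is a fork and U0 is not conditioned on — no node blocks this path, so it is active.
Path 3: U5 ← U3 → U4 ← U0 → U7
  U3 is a fork here and U3 is conditioned on, so the path is blocked at U3.
Path 4: U5 ← U3 → U7
  U3 is a fork here and U3 is conditioned on, so the path is blocked at U3.
Since the path U5 ← U0 → U7 is active, U5 and U7 are not d-separated given {U1, U3, U4, U6}.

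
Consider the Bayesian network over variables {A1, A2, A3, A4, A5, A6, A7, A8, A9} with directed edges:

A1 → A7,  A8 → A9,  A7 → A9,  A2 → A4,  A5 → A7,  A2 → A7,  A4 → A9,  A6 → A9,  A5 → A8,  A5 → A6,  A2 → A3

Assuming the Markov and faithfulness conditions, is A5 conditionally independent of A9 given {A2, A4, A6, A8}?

No — A5 and A9 are not d-separated given {A2, A4, A6, A8}.

There are 4 undirected paths between A5 and A9; checking each against the conditioning set {A2, A4, A6, A8}:
  1. A5 → A7 ← A2 → A4 → A9 — A7:collider[blocks]; A2:fork[blocks]; A4:chain[blocks] ⇒ blocked
  2. A5 → A7 → A9 — A7:chain[open] ⇒ active
  3. A5 → A6 → A9 — A6:chain[blocks] ⇒ blocked
  4. A5 → A8 → A9 — A8:chain[blocks] ⇒ blocked
Because an active path exists, A5 and A9 are not d-separated.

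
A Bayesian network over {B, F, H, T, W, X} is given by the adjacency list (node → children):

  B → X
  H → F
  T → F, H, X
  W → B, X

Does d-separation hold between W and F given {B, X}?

No — W and F are not d-separated given {B, X}.

We examine all 4 paths between W and F:
Path 1: W → B → X ← T → F
  B is a chain here and B is conditioned on, so the path is blocked at B.
Path 2: W → B → X ← T → H → F
  B is a chain here and B is conditioned on, so the path is blocked at B.
Path 3: W → X ← T → F
  X is a collider and X is conditioned on, which opens it; T is a fork and T is not conditioned on — no node blocks this path, so it is active.
Path 4: W → X ← T → H → F
  X is a collider and X is conditioned on, which opens it; T is a fork and T is not conditioned on; H is a chain and H is not conditioned on — no node blocks this path, so it is active.
At least one path is unblocked, so d-separation fails.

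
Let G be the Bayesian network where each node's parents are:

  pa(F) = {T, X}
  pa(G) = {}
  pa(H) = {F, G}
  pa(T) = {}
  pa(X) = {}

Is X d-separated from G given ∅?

Yes

Only one path connects X and G:
Path 1: X → F → H ← G
  H is a collider here and neither H nor any of its descendants is conditioned on, so the collider stays closed — the path is blocked at H.
All paths are blocked; X ⊥ G | ∅ holds.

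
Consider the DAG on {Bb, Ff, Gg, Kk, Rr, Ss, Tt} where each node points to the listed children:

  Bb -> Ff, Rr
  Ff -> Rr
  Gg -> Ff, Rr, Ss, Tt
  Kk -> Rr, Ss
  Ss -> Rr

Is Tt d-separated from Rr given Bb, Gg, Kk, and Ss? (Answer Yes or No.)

Yes

5 paths connect Tt and Rr; each must be blocked for d-separation to hold:
  1. Tt ← Gg → Ff ← Bb → Rr — Gg:fork[blocks]; Ff:collider[blocks]; Bb:fork[blocks] ⇒ blocked
  2. Tt ← Gg → Ff → Rr — Gg:fork[blocks]; Ff:chain[open] ⇒ blocked
  3. Tt ← Gg → Ss ← Kk → Rr — Gg:fork[blocks]; Ss:collider[open]; Kk:fork[blocks] ⇒ blocked
  4. Tt ← Gg → Ss → Rr — Gg:fork[blocks]; Ss:chain[blocks] ⇒ blocked
  5. Tt ← Gg → Rr — Gg:fork[blocks] ⇒ blocked
Every path is blocked, so Tt and Rr are d-separated given {Bb, Gg, Kk, Ss}.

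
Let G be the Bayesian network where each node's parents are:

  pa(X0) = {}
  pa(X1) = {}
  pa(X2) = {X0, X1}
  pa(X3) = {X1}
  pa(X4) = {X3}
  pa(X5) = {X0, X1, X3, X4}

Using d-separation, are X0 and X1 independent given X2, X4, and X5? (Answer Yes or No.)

Enumerating the 4 paths from X0 to X1 and testing each for blocking by {X2, X4, X5}:
Path 1: X0 → X2 ← X1
  X2 is a collider and X2 is conditioned on, which opens it — no node blocks this path, so it is active.
Path 2: X0 → X5 ← X4 ← X3 ← X1
  X4 is a chain here and X4 is conditioned on, so the path is blocked at X4.
Path 3: X0 → X5 ← X1
  X5 is a collider and X5 is conditioned on, which opens it — no node blocks this path, so it is active.
Path 4: X0 → X5 ← X3 ← X1
  X5 is a collider and X5 is conditioned on, which opens it; X3 is a chain and X3 is not conditioned on — no node blocks this path, so it is active.
Because an active path exists, X0 and X1 are not d-separated.

No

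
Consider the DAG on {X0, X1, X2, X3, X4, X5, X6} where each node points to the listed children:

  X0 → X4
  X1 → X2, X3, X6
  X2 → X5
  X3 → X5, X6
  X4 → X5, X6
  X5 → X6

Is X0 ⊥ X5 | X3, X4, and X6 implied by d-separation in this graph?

Yes — X0 and X5 are d-separated given {X3, X4, X6}.

There are 6 undirected paths between X0 and X5; checking each against the conditioning set {X3, X4, X6}:
Path 1: X0 → X4 → X5
  X4 is a chain here and X4 is conditioned on, so the path is blocked at X4.
Path 2: X0 → X4 → X6 ← X1 → X2 → X5
  X4 is a chain here and X4 is conditioned on, so the path is blocked at X4.
Path 3: X0 → X4 → X6 ← X1 → X3 → X5
  X4 is a chain here and X4 is conditioned on, so the path is blocked at X4.
Path 4: X0 → X4 → X6 ← X3 ← X1 → X2 → X5
  X4 is a chain here and X4 is conditioned on, so the path is blocked at X4.
Path 5: X0 → X4 → X6 ← X3 → X5
  X4 is a chain here and X4 is conditioned on, so the path is blocked at X4.
Path 6: X0 → X4 → X6 ← X5
  X4 is a chain here and X4 is conditioned on, so the path is blocked at X4.
Every path is blocked, so X0 and X5 are d-separated given {X3, X4, X6}.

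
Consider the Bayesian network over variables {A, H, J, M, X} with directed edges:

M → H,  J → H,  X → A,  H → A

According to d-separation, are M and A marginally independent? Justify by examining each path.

Only one path connects M and A:
Path 1: M → H → A
  H is a chain and H is not conditioned on — no node blocks this path, so it is active.
Since the path M → H → A is active, M and A are not d-separated given ∅.

No — M and A are not d-separated given ∅.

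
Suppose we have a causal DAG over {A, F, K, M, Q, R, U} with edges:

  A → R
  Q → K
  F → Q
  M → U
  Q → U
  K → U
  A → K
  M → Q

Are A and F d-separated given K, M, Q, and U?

Yes

We examine all 3 paths between A and F:
  1. A → K → U ← M → Q ← F — K:chain[blocks]; U:collider[open]; M:fork[blocks]; Q:collider[open] ⇒ blocked
  2. A → K → U ← Q ← F — K:chain[blocks]; U:collider[open]; Q:chain[blocks] ⇒ blocked
  3. A → K ← Q ← F — K:collider[open]; Q:chain[blocks] ⇒ blocked
Every path is blocked, so A and F are d-separated given {K, M, Q, U}.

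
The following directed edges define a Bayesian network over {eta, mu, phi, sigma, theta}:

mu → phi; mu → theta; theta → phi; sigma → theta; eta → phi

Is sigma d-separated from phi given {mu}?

No — sigma and phi are not d-separated given {mu}.

We examine all 2 paths between sigma and phi:
Path 1: sigma → theta ← mu → phi
  theta is a collider here and neither theta nor any of its descendants is conditioned on, so the collider stays closed — the path is blocked at theta.
Path 2: sigma → theta → phi
  theta is a chain and theta is not conditioned on — no node blocks this path, so it is active.
Because an active path exists, sigma and phi are not d-separated.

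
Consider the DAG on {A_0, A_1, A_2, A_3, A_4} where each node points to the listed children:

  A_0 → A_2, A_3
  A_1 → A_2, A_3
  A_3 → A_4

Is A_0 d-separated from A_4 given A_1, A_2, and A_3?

We examine all 2 paths between A_0 and A_4:
Path 1: A_0 → A_2 ← A_1 → A_3 → A_4
  A_1 is a fork here and A_1 is conditioned on, so the path is blocked at A_1.
Path 2: A_0 → A_3 → A_4
  A_3 is a chain here and A_3 is conditioned on, so the path is blocked at A_3.
Since every path is blocked, d-separation holds.

Yes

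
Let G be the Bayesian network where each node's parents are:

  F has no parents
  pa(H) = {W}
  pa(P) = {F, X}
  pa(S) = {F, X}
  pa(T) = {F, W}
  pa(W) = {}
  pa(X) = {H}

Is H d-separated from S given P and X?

Yes

We examine all 4 paths between H and S:
Path 1: H ← W → T ← F → P ← X → S
  T is a collider here and neither T nor any of its descendants is conditioned on, so the collider stays closed — the path is blocked at T.
Path 2: H ← W → T ← F → S
  T is a collider here and neither T nor any of its descendants is conditioned on, so the collider stays closed — the path is blocked at T.
Path 3: H → X → P ← F → S
  X is a chain here and X is conditioned on, so the path is blocked at X.
Path 4: H → X → S
  X is a chain here and X is conditioned on, so the path is blocked at X.
Since every path is blocked, d-separation holds.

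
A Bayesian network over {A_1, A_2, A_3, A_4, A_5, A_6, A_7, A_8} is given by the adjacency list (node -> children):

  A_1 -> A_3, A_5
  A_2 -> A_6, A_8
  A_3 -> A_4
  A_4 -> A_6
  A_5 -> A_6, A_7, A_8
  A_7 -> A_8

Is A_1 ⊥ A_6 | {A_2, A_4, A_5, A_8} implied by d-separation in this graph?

4 paths connect A_1 and A_6; each must be blocked for d-separation to hold:
Path 1: A_1 → A_3 → A_4 → A_6
  A_4 is a chain here and A_4 is conditioned on, so the path is blocked at A_4.
Path 2: A_1 → A_5 → A_7 → A_8 ← A_2 → A_6
  A_5 is a chain here and A_5 is conditioned on, so the path is blocked at A_5.
Path 3: A_1 → A_5 → A_8 ← A_2 → A_6
  A_5 is a chain here and A_5 is conditioned on, so the path is blocked at A_5.
Path 4: A_1 → A_5 → A_6
  A_5 is a chain here and A_5 is conditioned on, so the path is blocked at A_5.
Since every path is blocked, d-separation holds.

Yes — A_1 and A_6 are d-separated given {A_2, A_4, A_5, A_8}.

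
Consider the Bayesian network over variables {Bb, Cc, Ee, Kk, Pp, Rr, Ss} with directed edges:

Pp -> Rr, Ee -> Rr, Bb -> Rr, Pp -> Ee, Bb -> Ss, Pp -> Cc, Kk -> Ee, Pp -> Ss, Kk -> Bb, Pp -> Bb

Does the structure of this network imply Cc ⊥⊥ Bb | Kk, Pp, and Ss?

Yes

6 paths connect Cc and Bb; each must be blocked for d-separation to hold:
Path 1: Cc ← Pp → Ee ← Kk → Bb
  Pp is a fork here and Pp is conditioned on, so the path is blocked at Pp.
Path 2: Cc ← Pp → Ee → Rr ← Bb
  Pp is a fork here and Pp is conditioned on, so the path is blocked at Pp.
Path 3: Cc ← Pp → Ss ← Bb
  Pp is a fork here and Pp is conditioned on, so the path is blocked at Pp.
Path 4: Cc ← Pp → Bb
  Pp is a fork here and Pp is conditioned on, so the path is blocked at Pp.
Path 5: Cc ← Pp → Rr ← Ee ← Kk → Bb
  Pp is a fork here and Pp is conditioned on, so the path is blocked at Pp.
Path 6: Cc ← Pp → Rr ← Bb
  Pp is a fork here and Pp is conditioned on, so the path is blocked at Pp.
Every path is blocked, so Cc and Bb are d-separated given {Kk, Pp, Ss}.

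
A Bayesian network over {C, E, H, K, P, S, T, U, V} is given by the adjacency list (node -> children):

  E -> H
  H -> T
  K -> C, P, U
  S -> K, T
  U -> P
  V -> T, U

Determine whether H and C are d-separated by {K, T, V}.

Yes — H and C are d-separated given {K, T, V}.

Enumerating the 3 paths from H to C and testing each for blocking by {K, T, V}:
  1. H → T ← V → U → P ← K → C — T:collider[open]; V:fork[blocks]; U:chain[open]; P:collider[blocks]; K:fork[blocks] ⇒ blocked
  2. H → T ← V → U ← K → C — T:collider[open]; V:fork[blocks]; U:collider[blocks]; K:fork[blocks] ⇒ blocked
  3. H → T ← S → K → C — T:collider[open]; S:fork[open]; K:chain[blocks] ⇒ blocked
All paths are blocked; H ⊥ C | {K, T, V} holds.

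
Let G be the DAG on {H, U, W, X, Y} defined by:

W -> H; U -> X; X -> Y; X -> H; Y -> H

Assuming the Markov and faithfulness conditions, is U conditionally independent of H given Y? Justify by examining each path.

There are 2 undirected paths between U and H; checking each against the conditioning set {Y}:
Path 1: U → X → Y → H
  Y is a chain here and Y is conditioned on, so the path is blocked at Y.
Path 2: U → X → H
  X is a chain and X is not conditioned on — no node blocks this path, so it is active.
Because an active path exists, U and H are not d-separated.

No — U and H are not d-separated given {Y}.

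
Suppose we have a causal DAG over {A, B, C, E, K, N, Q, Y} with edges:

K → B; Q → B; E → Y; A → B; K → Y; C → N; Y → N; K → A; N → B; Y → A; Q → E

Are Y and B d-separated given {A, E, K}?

We examine all 6 paths between Y and B:
Path 1: Y ← K → A → B
  K is a fork here and K is conditioned on, so the path is blocked at K.
Path 2: Y ← K → B
  K is a fork here and K is conditioned on, so the path is blocked at K.
Path 3: Y ← E ← Q → B
  E is a chain here and E is conditioned on, so the path is blocked at E.
Path 4: Y → A ← K → B
  K is a fork here and K is conditioned on, so the path is blocked at K.
Path 5: Y → A → B
  A is a chain here and A is conditioned on, so the path is blocked at A.
Path 6: Y → N → B
  N is a chain and N is not conditioned on — no node blocks this path, so it is active.
At least one path is unblocked, so d-separation fails.

No — Y and B are not d-separated given {A, E, K}.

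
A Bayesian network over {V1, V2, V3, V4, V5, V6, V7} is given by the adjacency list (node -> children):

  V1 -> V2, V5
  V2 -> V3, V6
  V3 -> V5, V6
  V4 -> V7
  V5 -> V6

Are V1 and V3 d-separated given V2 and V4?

6 paths connect V1 and V3; each must be blocked for d-separation to hold:
Path 1: V1 → V5 → V6 ← V3
  V6 is a collider here and neither V6 nor any of its descendants is conditioned on, so the collider stays closed — the path is blocked at V6.
Path 2: V1 → V5 → V6 ← V2 → V3
  V6 is a collider here and neither V6 nor any of its descendants is conditioned on, so the collider stays closed — the path is blocked at V6.
Path 3: V1 → V5 ← V3
  V5 is a collider here and neither V5 nor any of its descendants is conditioned on, so the collider stays closed — the path is blocked at V5.
Path 4: V1 → V2 → V6 ← V3
  V2 is a chain here and V2 is conditioned on, so the path is blocked at V2.
Path 5: V1 → V2 → V6 ← V5 ← V3
  V2 is a chain here and V2 is conditioned on, so the path is blocked at V2.
Path 6: V1 → V2 → V3
  V2 is a chain here and V2 is conditioned on, so the path is blocked at V2.
All paths are blocked; V1 ⊥ V3 | {V2, V4} holds.

Yes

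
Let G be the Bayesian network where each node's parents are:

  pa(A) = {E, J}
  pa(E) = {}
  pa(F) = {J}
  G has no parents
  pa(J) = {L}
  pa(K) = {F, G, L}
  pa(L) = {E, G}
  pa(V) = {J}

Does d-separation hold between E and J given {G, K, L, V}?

Yes

There are 4 undirected paths between E and J; checking each against the conditioning set {G, K, L, V}:
  1. E → L ← G → K ← F ← J — L:collider[open]; G:fork[blocks]; K:collider[open]; F:chain[open] ⇒ blocked
  2. E → L → K ← F ← J — L:chain[blocks]; K:collider[open]; F:chain[open] ⇒ blocked
  3. E → L → J — L:chain[blocks] ⇒ blocked
  4. E → A ← J — A:collider[blocks] ⇒ blocked
All paths are blocked; E ⊥ J | {G, K, L, V} holds.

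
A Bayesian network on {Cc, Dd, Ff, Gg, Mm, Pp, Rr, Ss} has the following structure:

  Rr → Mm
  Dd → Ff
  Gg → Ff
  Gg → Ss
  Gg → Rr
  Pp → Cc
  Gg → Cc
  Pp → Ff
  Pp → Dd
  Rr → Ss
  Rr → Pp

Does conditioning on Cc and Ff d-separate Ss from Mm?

No

5 paths connect Ss and Mm; each must be blocked for d-separation to hold:
Path 1: Ss ← Rr → Mm
  Rr is a fork and Rr is not conditioned on — no node blocks this path, so it is active.
Path 2: Ss ← Gg → Rr → Mm
  Gg is a fork and Gg is not conditioned on; Rr is a chain and Rr is not conditioned on — no node blocks this path, so it is active.
Path 3: Ss ← Gg → Cc ← Pp ← Rr → Mm
  Gg is a fork and Gg is not conditioned on; Cc is a collider and Cc is conditioned on, which opens it; Pp is a chain and Pp is not conditioned on; Rr is a fork and Rr is not conditioned on — no node blocks this path, so it is active.
Path 4: Ss ← Gg → Ff ← Pp ← Rr → Mm
  Gg is a fork and Gg is not conditioned on; Ff is a collider and Ff is conditioned on, which opens it; Pp is a chain and Pp is not conditioned on; Rr is a fork and Rr is not conditioned on — no node blocks this path, so it is active.
Path 5: Ss ← Gg → Ff ← Dd ← Pp ← Rr → Mm
  Gg is a fork and Gg is not conditioned on; Ff is a collider and Ff is conditioned on, which opens it; Dd is a chain and Dd is not conditioned on; Pp is a chain and Pp is not conditioned on; Rr is a fork and Rr is not conditioned on — no node blocks this path, so it is active.
Because an active path exists, Ss and Mm are not d-separated.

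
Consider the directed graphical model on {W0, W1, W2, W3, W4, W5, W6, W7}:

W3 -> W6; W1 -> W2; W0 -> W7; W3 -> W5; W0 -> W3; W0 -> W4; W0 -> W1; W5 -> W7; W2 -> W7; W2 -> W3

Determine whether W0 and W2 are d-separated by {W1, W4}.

Yes — W0 and W2 are d-separated given {W1, W4}.

5 paths connect W0 and W2; each must be blocked for d-separation to hold:
  1. W0 → W3 ← W2 — W3:collider[blocks] ⇒ blocked
  2. W0 → W3 → W5 → W7 ← W2 — W3:chain[open]; W5:chain[open]; W7:collider[blocks] ⇒ blocked
  3. W0 → W7 ← W2 — W7:collider[blocks] ⇒ blocked
  4. W0 → W7 ← W5 ← W3 ← W2 — W7:collider[blocks]; W5:chain[open]; W3:chain[open] ⇒ blocked
  5. W0 → W1 → W2 — W1:chain[blocks] ⇒ blocked
Every path is blocked, so W0 and W2 are d-separated given {W1, W4}.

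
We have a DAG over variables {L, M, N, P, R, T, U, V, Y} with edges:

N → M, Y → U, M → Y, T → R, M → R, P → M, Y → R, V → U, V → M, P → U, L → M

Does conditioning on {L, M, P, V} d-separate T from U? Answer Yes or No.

6 paths connect T and U; each must be blocked for d-separation to hold:
  1. T → R ← Y → U — R:collider[blocks]; Y:fork[open] ⇒ blocked
  2. T → R ← Y ← M ← V → U — R:collider[blocks]; Y:chain[open]; M:chain[blocks]; V:fork[blocks] ⇒ blocked
  3. T → R ← Y ← M ← P → U — R:collider[blocks]; Y:chain[open]; M:chain[blocks]; P:fork[blocks] ⇒ blocked
  4. T → R ← M ← V → U — R:collider[blocks]; M:chain[blocks]; V:fork[blocks] ⇒ blocked
  5. T → R ← M ← P → U — R:collider[blocks]; M:chain[blocks]; P:fork[blocks] ⇒ blocked
  6. T → R ← M → Y → U — R:collider[blocks]; M:fork[blocks]; Y:chain[open] ⇒ blocked
Since every path is blocked, d-separation holds.

Yes — T and U are d-separated given {L, M, P, V}.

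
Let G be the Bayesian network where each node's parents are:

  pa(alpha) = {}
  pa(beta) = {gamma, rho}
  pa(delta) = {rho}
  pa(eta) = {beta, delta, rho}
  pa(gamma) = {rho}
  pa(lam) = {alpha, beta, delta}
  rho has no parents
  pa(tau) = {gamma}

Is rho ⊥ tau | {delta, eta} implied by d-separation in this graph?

No

6 paths connect rho and tau; each must be blocked for d-separation to hold:
  1. rho → eta ← beta ← gamma → tau — eta:collider[open]; beta:chain[open]; gamma:fork[open] ⇒ active
  2. rho → eta ← delta → lam ← beta ← gamma → tau — eta:collider[open]; delta:fork[blocks]; lam:collider[blocks]; beta:chain[open]; gamma:fork[open] ⇒ blocked
  3. rho → beta ← gamma → tau — beta:collider[open]; gamma:fork[open] ⇒ active
  4. rho → gamma → tau — gamma:chain[open] ⇒ active
  5. rho → delta → eta ← beta ← gamma → tau — delta:chain[blocks]; eta:collider[open]; beta:chain[open]; gamma:fork[open] ⇒ blocked
  6. rho → delta → lam ← beta ← gamma → tau — delta:chain[blocks]; lam:collider[blocks]; beta:chain[open]; gamma:fork[open] ⇒ blocked
At least one path is unblocked, so d-separation fails.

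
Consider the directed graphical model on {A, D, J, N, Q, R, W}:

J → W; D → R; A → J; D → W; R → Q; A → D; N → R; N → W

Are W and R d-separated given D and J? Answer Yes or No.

There are 3 undirected paths between W and R; checking each against the conditioning set {D, J}:
  1. W ← D → R — D:fork[blocks] ⇒ blocked
  2. W ← N → R — N:fork[open] ⇒ active
  3. W ← J ← A → D → R — J:chain[blocks]; A:fork[open]; D:chain[blocks] ⇒ blocked
Because an active path exists, W and R are not d-separated.

No — W and R are not d-separated given {D, J}.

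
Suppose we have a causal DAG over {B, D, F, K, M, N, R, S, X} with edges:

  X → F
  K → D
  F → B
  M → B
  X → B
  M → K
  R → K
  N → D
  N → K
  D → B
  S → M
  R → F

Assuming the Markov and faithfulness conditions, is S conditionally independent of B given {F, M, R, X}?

Yes

5 paths connect S and B; each must be blocked for d-separation to hold:
Path 1: S → M → B
  M is a chain here and M is conditioned on, so the path is blocked at M.
Path 2: S → M → K ← N → D → B
  M is a chain here and M is conditioned on, so the path is blocked at M.
Path 3: S → M → K → D → B
  M is a chain here and M is conditioned on, so the path is blocked at M.
Path 4: S → M → K ← R → F → B
  M is a chain here and M is conditioned on, so the path is blocked at M.
Path 5: S → M → K ← R → F ← X → B
  M is a chain here and M is conditioned on, so the path is blocked at M.
Every path is blocked, so S and B are d-separated given {F, M, R, X}.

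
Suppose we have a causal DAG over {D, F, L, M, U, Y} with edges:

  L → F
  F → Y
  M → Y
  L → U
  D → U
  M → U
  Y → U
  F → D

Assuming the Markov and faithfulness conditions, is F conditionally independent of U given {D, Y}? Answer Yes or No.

No

4 paths connect F and U; each must be blocked for d-separation to hold:
Path 1: F → D → U
  D is a chain here and D is conditioned on, so the path is blocked at D.
Path 2: F ← L → U
  L is a fork and L is not conditioned on — no node blocks this path, so it is active.
Path 3: F → Y ← M → U
  Y is a collider and Y is conditioned on, which opens it; M is a fork and M is not conditioned on — no node blocks this path, so it is active.
Path 4: F → Y → U
  Y is a chain here and Y is conditioned on, so the path is blocked at Y.
At least one path is unblocked, so d-separation fails.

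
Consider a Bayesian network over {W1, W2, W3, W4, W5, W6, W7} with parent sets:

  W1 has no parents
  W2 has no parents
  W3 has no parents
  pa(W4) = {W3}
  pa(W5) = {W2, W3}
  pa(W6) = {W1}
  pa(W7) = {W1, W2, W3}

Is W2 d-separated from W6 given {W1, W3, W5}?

Yes

There are 2 undirected paths between W2 and W6; checking each against the conditioning set {W1, W3, W5}:
Path 1: W2 → W5 ← W3 → W7 ← W1 → W6
  W3 is a fork here and W3 is conditioned on, so the path is blocked at W3.
Path 2: W2 → W7 ← W1 → W6
  W7 is a collider here and neither W7 nor any of its descendants is conditioned on, so the collider stays closed — the path is blocked at W7.
Since every path is blocked, d-separation holds.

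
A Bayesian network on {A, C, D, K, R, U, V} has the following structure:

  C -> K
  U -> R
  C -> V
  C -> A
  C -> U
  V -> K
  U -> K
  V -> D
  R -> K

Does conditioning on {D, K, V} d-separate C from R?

No

There are 6 undirected paths between C and R; checking each against the conditioning set {D, K, V}:
Path 1: C → K ← R
  K is a collider and K is conditioned on, which opens it — no node blocks this path, so it is active.
Path 2: C → K ← U → R
  K is a collider and K is conditioned on, which opens it; U is a fork and U is not conditioned on — no node blocks this path, so it is active.
Path 3: C → U → R
  U is a chain and U is not conditioned on — no node blocks this path, so it is active.
Path 4: C → U → K ← R
  U is a chain and U is not conditioned on; K is a collider and K is conditioned on, which opens it — no node blocks this path, so it is active.
Path 5: C → V → K ← R
  V is a chain here and V is conditioned on, so the path is blocked at V.
Path 6: C → V → K ← U → R
  V is a chain here and V is conditioned on, so the path is blocked at V.
At least one path is unblocked, so d-separation fails.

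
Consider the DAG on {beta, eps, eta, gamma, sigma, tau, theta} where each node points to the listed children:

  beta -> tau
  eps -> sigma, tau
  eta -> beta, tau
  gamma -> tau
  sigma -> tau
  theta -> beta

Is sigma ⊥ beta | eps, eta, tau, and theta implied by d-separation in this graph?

Enumerating the 4 paths from sigma to beta and testing each for blocking by {eps, eta, tau, theta}:
Path 1: sigma ← eps → tau ← eta → beta
  eps is a fork here and eps is conditioned on, so the path is blocked at eps.
Path 2: sigma ← eps → tau ← beta
  eps is a fork here and eps is conditioned on, so the path is blocked at eps.
Path 3: sigma → tau ← eta → beta
  eta is a fork here and eta is conditioned on, so the path is blocked at eta.
Path 4: sigma → tau ← beta
  tau is a collider and tau is conditioned on, which opens it — no node blocks this path, so it is active.
At least one path is unblocked, so d-separation fails.

No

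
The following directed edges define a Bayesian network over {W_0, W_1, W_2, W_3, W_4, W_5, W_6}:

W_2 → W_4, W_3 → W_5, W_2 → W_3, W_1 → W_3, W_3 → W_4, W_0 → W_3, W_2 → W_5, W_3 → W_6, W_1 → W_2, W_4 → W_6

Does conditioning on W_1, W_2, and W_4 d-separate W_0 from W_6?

No

There are 5 undirected paths between W_0 and W_6; checking each against the conditioning set {W_1, W_2, W_4}:
  1. W_0 → W_3 ← W_1 → W_2 → W_4 → W_6 — W_3:collider[open]; W_1:fork[blocks]; W_2:chain[blocks]; W_4:chain[blocks] ⇒ blocked
  2. W_0 → W_3 ← W_2 → W_4 → W_6 — W_3:collider[open]; W_2:fork[blocks]; W_4:chain[blocks] ⇒ blocked
  3. W_0 → W_3 → W_6 — W_3:chain[open] ⇒ active
  4. W_0 → W_3 → W_4 → W_6 — W_3:chain[open]; W_4:chain[blocks] ⇒ blocked
  5. W_0 → W_3 → W_5 ← W_2 → W_4 → W_6 — W_3:chain[open]; W_5:collider[blocks]; W_2:fork[blocks]; W_4:chain[blocks] ⇒ blocked
Since the path W_0 → W_3 → W_6 is active, W_0 and W_6 are not d-separated given {W_1, W_2, W_4}.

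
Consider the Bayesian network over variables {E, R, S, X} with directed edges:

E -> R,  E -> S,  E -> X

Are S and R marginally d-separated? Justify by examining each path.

Only one path connects S and R:
  1. S ← E → R — E:fork[open] ⇒ active
Because an active path exists, S and R are not d-separated.

No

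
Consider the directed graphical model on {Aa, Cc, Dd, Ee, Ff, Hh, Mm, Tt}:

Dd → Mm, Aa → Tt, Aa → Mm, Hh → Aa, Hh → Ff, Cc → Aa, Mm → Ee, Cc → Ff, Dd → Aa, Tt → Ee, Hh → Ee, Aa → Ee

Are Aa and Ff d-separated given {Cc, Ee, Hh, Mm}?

We examine all 6 paths between Aa and Ff:
Path 1: Aa ← Dd → Mm → Ee ← Hh → Ff
  Mm is a chain here and Mm is conditioned on, so the path is blocked at Mm.
Path 2: Aa ← Cc → Ff
  Cc is a fork here and Cc is conditioned on, so the path is blocked at Cc.
Path 3: Aa → Ee ← Hh → Ff
  Hh is a fork here and Hh is conditioned on, so the path is blocked at Hh.
Path 4: Aa → Mm → Ee ← Hh → Ff
  Mm is a chain here and Mm is conditioned on, so the path is blocked at Mm.
Path 5: Aa ← Hh → Ff
  Hh is a fork here and Hh is conditioned on, so the path is blocked at Hh.
Path 6: Aa → Tt → Ee ← Hh → Ff
  Hh is a fork here and Hh is conditioned on, so the path is blocked at Hh.
All paths are blocked; Aa ⊥ Ff | {Cc, Ee, Hh, Mm} holds.

Yes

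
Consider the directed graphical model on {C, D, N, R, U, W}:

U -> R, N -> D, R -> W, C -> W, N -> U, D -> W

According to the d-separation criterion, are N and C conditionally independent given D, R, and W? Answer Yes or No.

There are 2 undirected paths between N and C; checking each against the conditioning set {D, R, W}:
  1. N → U → R → W ← C — U:chain[open]; R:chain[blocks]; W:collider[open] ⇒ blocked
  2. N → D → W ← C — D:chain[blocks]; W:collider[open] ⇒ blocked
All paths are blocked; N ⊥ C | {D, R, W} holds.

Yes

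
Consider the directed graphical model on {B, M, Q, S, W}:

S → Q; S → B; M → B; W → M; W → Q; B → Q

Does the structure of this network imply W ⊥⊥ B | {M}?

Yes

3 paths connect W and B; each must be blocked for d-separation to hold:
Path 1: W → Q ← S → B
  Q is a collider here and neither Q nor any of its descendants is conditioned on, so the collider stays closed — the path is blocked at Q.
Path 2: W → Q ← B
  Q is a collider here and neither Q nor any of its descendants is conditioned on, so the collider stays closed — the path is blocked at Q.
Path 3: W → M → B
  M is a chain here and M is conditioned on, so the path is blocked at M.
All paths are blocked; W ⊥ B | {M} holds.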